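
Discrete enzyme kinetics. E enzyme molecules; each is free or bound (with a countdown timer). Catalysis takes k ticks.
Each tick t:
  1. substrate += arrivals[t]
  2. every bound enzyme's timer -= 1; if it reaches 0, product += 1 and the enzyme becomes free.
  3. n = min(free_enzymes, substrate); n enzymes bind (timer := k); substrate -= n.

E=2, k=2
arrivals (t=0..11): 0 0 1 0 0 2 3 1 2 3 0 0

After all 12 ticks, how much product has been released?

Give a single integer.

t=0: arr=0 -> substrate=0 bound=0 product=0
t=1: arr=0 -> substrate=0 bound=0 product=0
t=2: arr=1 -> substrate=0 bound=1 product=0
t=3: arr=0 -> substrate=0 bound=1 product=0
t=4: arr=0 -> substrate=0 bound=0 product=1
t=5: arr=2 -> substrate=0 bound=2 product=1
t=6: arr=3 -> substrate=3 bound=2 product=1
t=7: arr=1 -> substrate=2 bound=2 product=3
t=8: arr=2 -> substrate=4 bound=2 product=3
t=9: arr=3 -> substrate=5 bound=2 product=5
t=10: arr=0 -> substrate=5 bound=2 product=5
t=11: arr=0 -> substrate=3 bound=2 product=7

Answer: 7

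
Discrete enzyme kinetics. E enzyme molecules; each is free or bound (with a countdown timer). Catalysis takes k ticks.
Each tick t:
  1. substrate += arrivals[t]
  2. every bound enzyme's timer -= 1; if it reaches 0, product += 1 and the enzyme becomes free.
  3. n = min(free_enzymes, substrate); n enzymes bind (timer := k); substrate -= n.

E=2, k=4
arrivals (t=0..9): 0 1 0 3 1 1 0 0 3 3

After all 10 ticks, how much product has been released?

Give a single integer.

Answer: 3

Derivation:
t=0: arr=0 -> substrate=0 bound=0 product=0
t=1: arr=1 -> substrate=0 bound=1 product=0
t=2: arr=0 -> substrate=0 bound=1 product=0
t=3: arr=3 -> substrate=2 bound=2 product=0
t=4: arr=1 -> substrate=3 bound=2 product=0
t=5: arr=1 -> substrate=3 bound=2 product=1
t=6: arr=0 -> substrate=3 bound=2 product=1
t=7: arr=0 -> substrate=2 bound=2 product=2
t=8: arr=3 -> substrate=5 bound=2 product=2
t=9: arr=3 -> substrate=7 bound=2 product=3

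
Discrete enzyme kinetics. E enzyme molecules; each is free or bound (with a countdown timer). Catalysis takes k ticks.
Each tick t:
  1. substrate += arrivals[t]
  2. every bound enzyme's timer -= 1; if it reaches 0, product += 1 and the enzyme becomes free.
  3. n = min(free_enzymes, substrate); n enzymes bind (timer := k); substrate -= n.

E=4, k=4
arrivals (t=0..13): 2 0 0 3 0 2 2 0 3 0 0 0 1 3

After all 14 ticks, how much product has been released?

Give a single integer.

Answer: 10

Derivation:
t=0: arr=2 -> substrate=0 bound=2 product=0
t=1: arr=0 -> substrate=0 bound=2 product=0
t=2: arr=0 -> substrate=0 bound=2 product=0
t=3: arr=3 -> substrate=1 bound=4 product=0
t=4: arr=0 -> substrate=0 bound=3 product=2
t=5: arr=2 -> substrate=1 bound=4 product=2
t=6: arr=2 -> substrate=3 bound=4 product=2
t=7: arr=0 -> substrate=1 bound=4 product=4
t=8: arr=3 -> substrate=3 bound=4 product=5
t=9: arr=0 -> substrate=2 bound=4 product=6
t=10: arr=0 -> substrate=2 bound=4 product=6
t=11: arr=0 -> substrate=0 bound=4 product=8
t=12: arr=1 -> substrate=0 bound=4 product=9
t=13: arr=3 -> substrate=2 bound=4 product=10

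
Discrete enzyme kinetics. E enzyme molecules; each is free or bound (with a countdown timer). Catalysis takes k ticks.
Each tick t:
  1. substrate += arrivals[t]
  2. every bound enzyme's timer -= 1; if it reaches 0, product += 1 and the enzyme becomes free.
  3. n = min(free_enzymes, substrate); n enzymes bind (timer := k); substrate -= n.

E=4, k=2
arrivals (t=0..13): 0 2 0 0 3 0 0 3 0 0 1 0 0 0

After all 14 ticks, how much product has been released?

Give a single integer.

Answer: 9

Derivation:
t=0: arr=0 -> substrate=0 bound=0 product=0
t=1: arr=2 -> substrate=0 bound=2 product=0
t=2: arr=0 -> substrate=0 bound=2 product=0
t=3: arr=0 -> substrate=0 bound=0 product=2
t=4: arr=3 -> substrate=0 bound=3 product=2
t=5: arr=0 -> substrate=0 bound=3 product=2
t=6: arr=0 -> substrate=0 bound=0 product=5
t=7: arr=3 -> substrate=0 bound=3 product=5
t=8: arr=0 -> substrate=0 bound=3 product=5
t=9: arr=0 -> substrate=0 bound=0 product=8
t=10: arr=1 -> substrate=0 bound=1 product=8
t=11: arr=0 -> substrate=0 bound=1 product=8
t=12: arr=0 -> substrate=0 bound=0 product=9
t=13: arr=0 -> substrate=0 bound=0 product=9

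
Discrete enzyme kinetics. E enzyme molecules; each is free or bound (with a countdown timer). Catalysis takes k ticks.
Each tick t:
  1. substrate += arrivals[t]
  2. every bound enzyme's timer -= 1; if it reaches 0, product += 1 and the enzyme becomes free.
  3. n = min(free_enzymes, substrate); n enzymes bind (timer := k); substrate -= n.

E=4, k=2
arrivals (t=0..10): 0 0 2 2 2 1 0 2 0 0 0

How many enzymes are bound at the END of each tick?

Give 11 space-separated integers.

Answer: 0 0 2 4 4 3 1 2 2 0 0

Derivation:
t=0: arr=0 -> substrate=0 bound=0 product=0
t=1: arr=0 -> substrate=0 bound=0 product=0
t=2: arr=2 -> substrate=0 bound=2 product=0
t=3: arr=2 -> substrate=0 bound=4 product=0
t=4: arr=2 -> substrate=0 bound=4 product=2
t=5: arr=1 -> substrate=0 bound=3 product=4
t=6: arr=0 -> substrate=0 bound=1 product=6
t=7: arr=2 -> substrate=0 bound=2 product=7
t=8: arr=0 -> substrate=0 bound=2 product=7
t=9: arr=0 -> substrate=0 bound=0 product=9
t=10: arr=0 -> substrate=0 bound=0 product=9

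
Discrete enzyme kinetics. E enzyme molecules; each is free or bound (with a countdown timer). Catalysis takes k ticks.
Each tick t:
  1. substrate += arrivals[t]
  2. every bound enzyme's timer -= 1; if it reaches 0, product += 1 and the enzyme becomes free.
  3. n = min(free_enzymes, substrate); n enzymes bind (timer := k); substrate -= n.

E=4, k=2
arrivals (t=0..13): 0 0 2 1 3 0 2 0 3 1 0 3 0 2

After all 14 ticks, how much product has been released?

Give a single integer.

Answer: 15

Derivation:
t=0: arr=0 -> substrate=0 bound=0 product=0
t=1: arr=0 -> substrate=0 bound=0 product=0
t=2: arr=2 -> substrate=0 bound=2 product=0
t=3: arr=1 -> substrate=0 bound=3 product=0
t=4: arr=3 -> substrate=0 bound=4 product=2
t=5: arr=0 -> substrate=0 bound=3 product=3
t=6: arr=2 -> substrate=0 bound=2 product=6
t=7: arr=0 -> substrate=0 bound=2 product=6
t=8: arr=3 -> substrate=0 bound=3 product=8
t=9: arr=1 -> substrate=0 bound=4 product=8
t=10: arr=0 -> substrate=0 bound=1 product=11
t=11: arr=3 -> substrate=0 bound=3 product=12
t=12: arr=0 -> substrate=0 bound=3 product=12
t=13: arr=2 -> substrate=0 bound=2 product=15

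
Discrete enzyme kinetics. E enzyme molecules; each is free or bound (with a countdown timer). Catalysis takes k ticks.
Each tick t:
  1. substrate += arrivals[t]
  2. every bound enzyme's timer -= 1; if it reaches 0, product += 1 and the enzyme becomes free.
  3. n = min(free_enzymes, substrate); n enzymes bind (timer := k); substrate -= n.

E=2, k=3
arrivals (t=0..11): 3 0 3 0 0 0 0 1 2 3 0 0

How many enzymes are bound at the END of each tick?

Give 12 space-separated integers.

t=0: arr=3 -> substrate=1 bound=2 product=0
t=1: arr=0 -> substrate=1 bound=2 product=0
t=2: arr=3 -> substrate=4 bound=2 product=0
t=3: arr=0 -> substrate=2 bound=2 product=2
t=4: arr=0 -> substrate=2 bound=2 product=2
t=5: arr=0 -> substrate=2 bound=2 product=2
t=6: arr=0 -> substrate=0 bound=2 product=4
t=7: arr=1 -> substrate=1 bound=2 product=4
t=8: arr=2 -> substrate=3 bound=2 product=4
t=9: arr=3 -> substrate=4 bound=2 product=6
t=10: arr=0 -> substrate=4 bound=2 product=6
t=11: arr=0 -> substrate=4 bound=2 product=6

Answer: 2 2 2 2 2 2 2 2 2 2 2 2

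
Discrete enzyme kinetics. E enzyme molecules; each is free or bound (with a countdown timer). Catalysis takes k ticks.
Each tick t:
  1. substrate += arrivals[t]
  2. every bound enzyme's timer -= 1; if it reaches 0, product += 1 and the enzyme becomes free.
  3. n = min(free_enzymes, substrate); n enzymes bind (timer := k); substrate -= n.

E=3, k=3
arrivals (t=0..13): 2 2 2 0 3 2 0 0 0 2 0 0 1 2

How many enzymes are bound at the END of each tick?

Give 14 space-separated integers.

t=0: arr=2 -> substrate=0 bound=2 product=0
t=1: arr=2 -> substrate=1 bound=3 product=0
t=2: arr=2 -> substrate=3 bound=3 product=0
t=3: arr=0 -> substrate=1 bound=3 product=2
t=4: arr=3 -> substrate=3 bound=3 product=3
t=5: arr=2 -> substrate=5 bound=3 product=3
t=6: arr=0 -> substrate=3 bound=3 product=5
t=7: arr=0 -> substrate=2 bound=3 product=6
t=8: arr=0 -> substrate=2 bound=3 product=6
t=9: arr=2 -> substrate=2 bound=3 product=8
t=10: arr=0 -> substrate=1 bound=3 product=9
t=11: arr=0 -> substrate=1 bound=3 product=9
t=12: arr=1 -> substrate=0 bound=3 product=11
t=13: arr=2 -> substrate=1 bound=3 product=12

Answer: 2 3 3 3 3 3 3 3 3 3 3 3 3 3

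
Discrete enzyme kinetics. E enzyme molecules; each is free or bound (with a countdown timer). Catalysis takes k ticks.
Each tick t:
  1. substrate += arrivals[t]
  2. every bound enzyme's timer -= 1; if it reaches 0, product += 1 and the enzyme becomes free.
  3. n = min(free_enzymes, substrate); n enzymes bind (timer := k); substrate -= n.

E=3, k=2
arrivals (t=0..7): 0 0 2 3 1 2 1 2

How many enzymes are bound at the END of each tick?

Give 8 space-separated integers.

t=0: arr=0 -> substrate=0 bound=0 product=0
t=1: arr=0 -> substrate=0 bound=0 product=0
t=2: arr=2 -> substrate=0 bound=2 product=0
t=3: arr=3 -> substrate=2 bound=3 product=0
t=4: arr=1 -> substrate=1 bound=3 product=2
t=5: arr=2 -> substrate=2 bound=3 product=3
t=6: arr=1 -> substrate=1 bound=3 product=5
t=7: arr=2 -> substrate=2 bound=3 product=6

Answer: 0 0 2 3 3 3 3 3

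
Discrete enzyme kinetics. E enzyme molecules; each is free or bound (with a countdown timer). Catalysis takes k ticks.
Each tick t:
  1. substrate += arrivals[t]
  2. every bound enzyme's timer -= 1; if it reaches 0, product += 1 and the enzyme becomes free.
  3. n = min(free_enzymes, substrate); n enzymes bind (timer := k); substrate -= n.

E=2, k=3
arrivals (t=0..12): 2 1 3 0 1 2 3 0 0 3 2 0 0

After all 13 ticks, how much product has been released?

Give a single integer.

Answer: 8

Derivation:
t=0: arr=2 -> substrate=0 bound=2 product=0
t=1: arr=1 -> substrate=1 bound=2 product=0
t=2: arr=3 -> substrate=4 bound=2 product=0
t=3: arr=0 -> substrate=2 bound=2 product=2
t=4: arr=1 -> substrate=3 bound=2 product=2
t=5: arr=2 -> substrate=5 bound=2 product=2
t=6: arr=3 -> substrate=6 bound=2 product=4
t=7: arr=0 -> substrate=6 bound=2 product=4
t=8: arr=0 -> substrate=6 bound=2 product=4
t=9: arr=3 -> substrate=7 bound=2 product=6
t=10: arr=2 -> substrate=9 bound=2 product=6
t=11: arr=0 -> substrate=9 bound=2 product=6
t=12: arr=0 -> substrate=7 bound=2 product=8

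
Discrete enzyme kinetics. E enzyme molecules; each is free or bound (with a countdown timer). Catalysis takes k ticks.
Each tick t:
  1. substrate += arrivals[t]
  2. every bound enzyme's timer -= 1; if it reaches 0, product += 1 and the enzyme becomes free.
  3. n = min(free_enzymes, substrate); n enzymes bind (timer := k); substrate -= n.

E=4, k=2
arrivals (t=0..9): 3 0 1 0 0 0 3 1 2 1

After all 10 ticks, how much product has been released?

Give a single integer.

t=0: arr=3 -> substrate=0 bound=3 product=0
t=1: arr=0 -> substrate=0 bound=3 product=0
t=2: arr=1 -> substrate=0 bound=1 product=3
t=3: arr=0 -> substrate=0 bound=1 product=3
t=4: arr=0 -> substrate=0 bound=0 product=4
t=5: arr=0 -> substrate=0 bound=0 product=4
t=6: arr=3 -> substrate=0 bound=3 product=4
t=7: arr=1 -> substrate=0 bound=4 product=4
t=8: arr=2 -> substrate=0 bound=3 product=7
t=9: arr=1 -> substrate=0 bound=3 product=8

Answer: 8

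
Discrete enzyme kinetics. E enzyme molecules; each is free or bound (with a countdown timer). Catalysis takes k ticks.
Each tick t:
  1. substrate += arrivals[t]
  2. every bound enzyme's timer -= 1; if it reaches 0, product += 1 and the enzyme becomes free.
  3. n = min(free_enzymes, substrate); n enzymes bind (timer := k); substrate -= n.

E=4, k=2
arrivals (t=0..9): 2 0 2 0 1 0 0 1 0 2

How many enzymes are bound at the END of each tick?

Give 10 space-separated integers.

t=0: arr=2 -> substrate=0 bound=2 product=0
t=1: arr=0 -> substrate=0 bound=2 product=0
t=2: arr=2 -> substrate=0 bound=2 product=2
t=3: arr=0 -> substrate=0 bound=2 product=2
t=4: arr=1 -> substrate=0 bound=1 product=4
t=5: arr=0 -> substrate=0 bound=1 product=4
t=6: arr=0 -> substrate=0 bound=0 product=5
t=7: arr=1 -> substrate=0 bound=1 product=5
t=8: arr=0 -> substrate=0 bound=1 product=5
t=9: arr=2 -> substrate=0 bound=2 product=6

Answer: 2 2 2 2 1 1 0 1 1 2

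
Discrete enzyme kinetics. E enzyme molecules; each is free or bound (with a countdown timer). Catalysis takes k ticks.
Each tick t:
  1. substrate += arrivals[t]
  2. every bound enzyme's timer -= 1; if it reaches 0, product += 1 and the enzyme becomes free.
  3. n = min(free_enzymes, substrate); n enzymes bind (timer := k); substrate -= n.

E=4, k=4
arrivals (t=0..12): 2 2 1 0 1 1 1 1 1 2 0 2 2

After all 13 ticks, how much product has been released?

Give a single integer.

t=0: arr=2 -> substrate=0 bound=2 product=0
t=1: arr=2 -> substrate=0 bound=4 product=0
t=2: arr=1 -> substrate=1 bound=4 product=0
t=3: arr=0 -> substrate=1 bound=4 product=0
t=4: arr=1 -> substrate=0 bound=4 product=2
t=5: arr=1 -> substrate=0 bound=3 product=4
t=6: arr=1 -> substrate=0 bound=4 product=4
t=7: arr=1 -> substrate=1 bound=4 product=4
t=8: arr=1 -> substrate=0 bound=4 product=6
t=9: arr=2 -> substrate=1 bound=4 product=7
t=10: arr=0 -> substrate=0 bound=4 product=8
t=11: arr=2 -> substrate=2 bound=4 product=8
t=12: arr=2 -> substrate=2 bound=4 product=10

Answer: 10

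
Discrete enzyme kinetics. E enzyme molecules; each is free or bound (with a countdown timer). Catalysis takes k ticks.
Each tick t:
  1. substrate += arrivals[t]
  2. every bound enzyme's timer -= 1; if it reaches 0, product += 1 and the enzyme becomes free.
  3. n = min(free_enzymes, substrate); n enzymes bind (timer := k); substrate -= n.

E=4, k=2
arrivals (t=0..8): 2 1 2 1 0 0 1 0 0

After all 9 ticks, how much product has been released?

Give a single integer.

Answer: 7

Derivation:
t=0: arr=2 -> substrate=0 bound=2 product=0
t=1: arr=1 -> substrate=0 bound=3 product=0
t=2: arr=2 -> substrate=0 bound=3 product=2
t=3: arr=1 -> substrate=0 bound=3 product=3
t=4: arr=0 -> substrate=0 bound=1 product=5
t=5: arr=0 -> substrate=0 bound=0 product=6
t=6: arr=1 -> substrate=0 bound=1 product=6
t=7: arr=0 -> substrate=0 bound=1 product=6
t=8: arr=0 -> substrate=0 bound=0 product=7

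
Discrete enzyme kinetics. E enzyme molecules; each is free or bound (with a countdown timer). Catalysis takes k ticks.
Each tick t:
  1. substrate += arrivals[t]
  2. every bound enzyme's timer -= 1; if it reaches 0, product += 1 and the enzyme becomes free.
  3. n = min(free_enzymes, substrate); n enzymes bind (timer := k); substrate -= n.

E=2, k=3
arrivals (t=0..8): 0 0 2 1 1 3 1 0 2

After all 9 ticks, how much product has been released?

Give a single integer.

t=0: arr=0 -> substrate=0 bound=0 product=0
t=1: arr=0 -> substrate=0 bound=0 product=0
t=2: arr=2 -> substrate=0 bound=2 product=0
t=3: arr=1 -> substrate=1 bound=2 product=0
t=4: arr=1 -> substrate=2 bound=2 product=0
t=5: arr=3 -> substrate=3 bound=2 product=2
t=6: arr=1 -> substrate=4 bound=2 product=2
t=7: arr=0 -> substrate=4 bound=2 product=2
t=8: arr=2 -> substrate=4 bound=2 product=4

Answer: 4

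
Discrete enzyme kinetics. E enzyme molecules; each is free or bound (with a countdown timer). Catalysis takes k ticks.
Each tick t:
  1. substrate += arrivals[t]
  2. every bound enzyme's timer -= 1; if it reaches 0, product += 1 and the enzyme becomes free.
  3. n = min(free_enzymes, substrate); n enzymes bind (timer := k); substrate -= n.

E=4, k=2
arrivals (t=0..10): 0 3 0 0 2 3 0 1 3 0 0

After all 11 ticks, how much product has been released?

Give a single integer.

t=0: arr=0 -> substrate=0 bound=0 product=0
t=1: arr=3 -> substrate=0 bound=3 product=0
t=2: arr=0 -> substrate=0 bound=3 product=0
t=3: arr=0 -> substrate=0 bound=0 product=3
t=4: arr=2 -> substrate=0 bound=2 product=3
t=5: arr=3 -> substrate=1 bound=4 product=3
t=6: arr=0 -> substrate=0 bound=3 product=5
t=7: arr=1 -> substrate=0 bound=2 product=7
t=8: arr=3 -> substrate=0 bound=4 product=8
t=9: arr=0 -> substrate=0 bound=3 product=9
t=10: arr=0 -> substrate=0 bound=0 product=12

Answer: 12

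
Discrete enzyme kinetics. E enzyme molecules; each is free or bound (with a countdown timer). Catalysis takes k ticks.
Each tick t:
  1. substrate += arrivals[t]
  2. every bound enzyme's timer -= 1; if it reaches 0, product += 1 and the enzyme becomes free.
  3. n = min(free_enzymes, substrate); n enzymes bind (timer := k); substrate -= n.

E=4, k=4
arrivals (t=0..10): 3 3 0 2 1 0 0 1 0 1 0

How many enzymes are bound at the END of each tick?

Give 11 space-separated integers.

t=0: arr=3 -> substrate=0 bound=3 product=0
t=1: arr=3 -> substrate=2 bound=4 product=0
t=2: arr=0 -> substrate=2 bound=4 product=0
t=3: arr=2 -> substrate=4 bound=4 product=0
t=4: arr=1 -> substrate=2 bound=4 product=3
t=5: arr=0 -> substrate=1 bound=4 product=4
t=6: arr=0 -> substrate=1 bound=4 product=4
t=7: arr=1 -> substrate=2 bound=4 product=4
t=8: arr=0 -> substrate=0 bound=3 product=7
t=9: arr=1 -> substrate=0 bound=3 product=8
t=10: arr=0 -> substrate=0 bound=3 product=8

Answer: 3 4 4 4 4 4 4 4 3 3 3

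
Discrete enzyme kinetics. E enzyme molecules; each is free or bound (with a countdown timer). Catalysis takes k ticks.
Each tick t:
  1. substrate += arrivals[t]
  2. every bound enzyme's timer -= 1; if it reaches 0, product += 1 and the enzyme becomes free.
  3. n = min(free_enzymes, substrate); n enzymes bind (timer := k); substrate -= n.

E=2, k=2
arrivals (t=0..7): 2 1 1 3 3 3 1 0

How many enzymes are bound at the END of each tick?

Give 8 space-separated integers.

Answer: 2 2 2 2 2 2 2 2

Derivation:
t=0: arr=2 -> substrate=0 bound=2 product=0
t=1: arr=1 -> substrate=1 bound=2 product=0
t=2: arr=1 -> substrate=0 bound=2 product=2
t=3: arr=3 -> substrate=3 bound=2 product=2
t=4: arr=3 -> substrate=4 bound=2 product=4
t=5: arr=3 -> substrate=7 bound=2 product=4
t=6: arr=1 -> substrate=6 bound=2 product=6
t=7: arr=0 -> substrate=6 bound=2 product=6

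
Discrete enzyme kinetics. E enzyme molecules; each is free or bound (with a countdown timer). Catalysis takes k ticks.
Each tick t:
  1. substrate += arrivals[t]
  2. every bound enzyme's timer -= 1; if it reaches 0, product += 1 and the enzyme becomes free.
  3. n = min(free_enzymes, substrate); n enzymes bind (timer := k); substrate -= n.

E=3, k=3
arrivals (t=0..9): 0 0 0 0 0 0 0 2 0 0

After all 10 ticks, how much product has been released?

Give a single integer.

t=0: arr=0 -> substrate=0 bound=0 product=0
t=1: arr=0 -> substrate=0 bound=0 product=0
t=2: arr=0 -> substrate=0 bound=0 product=0
t=3: arr=0 -> substrate=0 bound=0 product=0
t=4: arr=0 -> substrate=0 bound=0 product=0
t=5: arr=0 -> substrate=0 bound=0 product=0
t=6: arr=0 -> substrate=0 bound=0 product=0
t=7: arr=2 -> substrate=0 bound=2 product=0
t=8: arr=0 -> substrate=0 bound=2 product=0
t=9: arr=0 -> substrate=0 bound=2 product=0

Answer: 0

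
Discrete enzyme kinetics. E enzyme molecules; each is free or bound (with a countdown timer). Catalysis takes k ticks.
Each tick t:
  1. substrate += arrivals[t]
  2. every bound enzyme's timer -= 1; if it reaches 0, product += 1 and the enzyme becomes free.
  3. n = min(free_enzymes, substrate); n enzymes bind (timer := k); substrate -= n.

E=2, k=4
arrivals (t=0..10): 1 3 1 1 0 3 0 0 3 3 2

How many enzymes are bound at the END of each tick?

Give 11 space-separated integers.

Answer: 1 2 2 2 2 2 2 2 2 2 2

Derivation:
t=0: arr=1 -> substrate=0 bound=1 product=0
t=1: arr=3 -> substrate=2 bound=2 product=0
t=2: arr=1 -> substrate=3 bound=2 product=0
t=3: arr=1 -> substrate=4 bound=2 product=0
t=4: arr=0 -> substrate=3 bound=2 product=1
t=5: arr=3 -> substrate=5 bound=2 product=2
t=6: arr=0 -> substrate=5 bound=2 product=2
t=7: arr=0 -> substrate=5 bound=2 product=2
t=8: arr=3 -> substrate=7 bound=2 product=3
t=9: arr=3 -> substrate=9 bound=2 product=4
t=10: arr=2 -> substrate=11 bound=2 product=4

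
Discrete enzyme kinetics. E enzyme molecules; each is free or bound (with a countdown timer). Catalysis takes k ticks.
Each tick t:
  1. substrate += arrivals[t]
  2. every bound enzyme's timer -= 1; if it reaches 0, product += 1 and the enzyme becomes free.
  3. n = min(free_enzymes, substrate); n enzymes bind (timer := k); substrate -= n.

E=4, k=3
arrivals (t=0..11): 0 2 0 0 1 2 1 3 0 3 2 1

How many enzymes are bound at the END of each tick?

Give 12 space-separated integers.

Answer: 0 2 2 2 1 3 4 4 4 4 4 4

Derivation:
t=0: arr=0 -> substrate=0 bound=0 product=0
t=1: arr=2 -> substrate=0 bound=2 product=0
t=2: arr=0 -> substrate=0 bound=2 product=0
t=3: arr=0 -> substrate=0 bound=2 product=0
t=4: arr=1 -> substrate=0 bound=1 product=2
t=5: arr=2 -> substrate=0 bound=3 product=2
t=6: arr=1 -> substrate=0 bound=4 product=2
t=7: arr=3 -> substrate=2 bound=4 product=3
t=8: arr=0 -> substrate=0 bound=4 product=5
t=9: arr=3 -> substrate=2 bound=4 product=6
t=10: arr=2 -> substrate=3 bound=4 product=7
t=11: arr=1 -> substrate=2 bound=4 product=9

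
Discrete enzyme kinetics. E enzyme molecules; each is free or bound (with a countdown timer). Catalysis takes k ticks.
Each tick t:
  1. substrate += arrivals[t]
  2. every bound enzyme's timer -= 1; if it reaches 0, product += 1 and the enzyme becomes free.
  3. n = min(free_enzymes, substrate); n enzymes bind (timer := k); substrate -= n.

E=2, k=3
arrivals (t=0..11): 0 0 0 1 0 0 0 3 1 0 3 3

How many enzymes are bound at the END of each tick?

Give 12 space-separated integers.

Answer: 0 0 0 1 1 1 0 2 2 2 2 2

Derivation:
t=0: arr=0 -> substrate=0 bound=0 product=0
t=1: arr=0 -> substrate=0 bound=0 product=0
t=2: arr=0 -> substrate=0 bound=0 product=0
t=3: arr=1 -> substrate=0 bound=1 product=0
t=4: arr=0 -> substrate=0 bound=1 product=0
t=5: arr=0 -> substrate=0 bound=1 product=0
t=6: arr=0 -> substrate=0 bound=0 product=1
t=7: arr=3 -> substrate=1 bound=2 product=1
t=8: arr=1 -> substrate=2 bound=2 product=1
t=9: arr=0 -> substrate=2 bound=2 product=1
t=10: arr=3 -> substrate=3 bound=2 product=3
t=11: arr=3 -> substrate=6 bound=2 product=3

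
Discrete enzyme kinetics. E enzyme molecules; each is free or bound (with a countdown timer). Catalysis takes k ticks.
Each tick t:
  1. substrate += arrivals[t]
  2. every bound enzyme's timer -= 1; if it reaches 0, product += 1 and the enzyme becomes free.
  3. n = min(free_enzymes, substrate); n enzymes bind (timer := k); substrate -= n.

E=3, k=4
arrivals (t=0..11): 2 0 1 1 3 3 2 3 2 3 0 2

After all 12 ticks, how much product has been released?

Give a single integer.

Answer: 6

Derivation:
t=0: arr=2 -> substrate=0 bound=2 product=0
t=1: arr=0 -> substrate=0 bound=2 product=0
t=2: arr=1 -> substrate=0 bound=3 product=0
t=3: arr=1 -> substrate=1 bound=3 product=0
t=4: arr=3 -> substrate=2 bound=3 product=2
t=5: arr=3 -> substrate=5 bound=3 product=2
t=6: arr=2 -> substrate=6 bound=3 product=3
t=7: arr=3 -> substrate=9 bound=3 product=3
t=8: arr=2 -> substrate=9 bound=3 product=5
t=9: arr=3 -> substrate=12 bound=3 product=5
t=10: arr=0 -> substrate=11 bound=3 product=6
t=11: arr=2 -> substrate=13 bound=3 product=6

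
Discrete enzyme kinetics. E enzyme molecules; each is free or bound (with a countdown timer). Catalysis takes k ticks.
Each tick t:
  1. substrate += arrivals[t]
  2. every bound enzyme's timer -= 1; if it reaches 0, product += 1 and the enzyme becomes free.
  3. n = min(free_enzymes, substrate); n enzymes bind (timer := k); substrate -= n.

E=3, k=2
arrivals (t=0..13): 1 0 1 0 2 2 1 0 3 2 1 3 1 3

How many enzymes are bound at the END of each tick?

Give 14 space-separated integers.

Answer: 1 1 1 1 2 3 3 2 3 3 3 3 3 3

Derivation:
t=0: arr=1 -> substrate=0 bound=1 product=0
t=1: arr=0 -> substrate=0 bound=1 product=0
t=2: arr=1 -> substrate=0 bound=1 product=1
t=3: arr=0 -> substrate=0 bound=1 product=1
t=4: arr=2 -> substrate=0 bound=2 product=2
t=5: arr=2 -> substrate=1 bound=3 product=2
t=6: arr=1 -> substrate=0 bound=3 product=4
t=7: arr=0 -> substrate=0 bound=2 product=5
t=8: arr=3 -> substrate=0 bound=3 product=7
t=9: arr=2 -> substrate=2 bound=3 product=7
t=10: arr=1 -> substrate=0 bound=3 product=10
t=11: arr=3 -> substrate=3 bound=3 product=10
t=12: arr=1 -> substrate=1 bound=3 product=13
t=13: arr=3 -> substrate=4 bound=3 product=13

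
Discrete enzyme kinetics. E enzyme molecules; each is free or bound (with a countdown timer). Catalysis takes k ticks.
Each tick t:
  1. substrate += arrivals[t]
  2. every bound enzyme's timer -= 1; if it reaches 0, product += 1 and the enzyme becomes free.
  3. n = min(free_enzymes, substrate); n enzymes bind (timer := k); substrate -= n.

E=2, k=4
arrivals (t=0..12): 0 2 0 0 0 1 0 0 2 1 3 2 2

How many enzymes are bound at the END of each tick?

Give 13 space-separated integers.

Answer: 0 2 2 2 2 1 1 1 2 2 2 2 2

Derivation:
t=0: arr=0 -> substrate=0 bound=0 product=0
t=1: arr=2 -> substrate=0 bound=2 product=0
t=2: arr=0 -> substrate=0 bound=2 product=0
t=3: arr=0 -> substrate=0 bound=2 product=0
t=4: arr=0 -> substrate=0 bound=2 product=0
t=5: arr=1 -> substrate=0 bound=1 product=2
t=6: arr=0 -> substrate=0 bound=1 product=2
t=7: arr=0 -> substrate=0 bound=1 product=2
t=8: arr=2 -> substrate=1 bound=2 product=2
t=9: arr=1 -> substrate=1 bound=2 product=3
t=10: arr=3 -> substrate=4 bound=2 product=3
t=11: arr=2 -> substrate=6 bound=2 product=3
t=12: arr=2 -> substrate=7 bound=2 product=4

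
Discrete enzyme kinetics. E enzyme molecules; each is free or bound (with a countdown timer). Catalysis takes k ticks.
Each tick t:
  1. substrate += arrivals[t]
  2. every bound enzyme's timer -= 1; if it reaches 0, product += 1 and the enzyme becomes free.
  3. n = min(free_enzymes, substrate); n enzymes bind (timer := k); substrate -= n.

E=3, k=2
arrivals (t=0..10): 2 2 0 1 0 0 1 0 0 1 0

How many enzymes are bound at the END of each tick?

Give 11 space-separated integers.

Answer: 2 3 2 2 1 0 1 1 0 1 1

Derivation:
t=0: arr=2 -> substrate=0 bound=2 product=0
t=1: arr=2 -> substrate=1 bound=3 product=0
t=2: arr=0 -> substrate=0 bound=2 product=2
t=3: arr=1 -> substrate=0 bound=2 product=3
t=4: arr=0 -> substrate=0 bound=1 product=4
t=5: arr=0 -> substrate=0 bound=0 product=5
t=6: arr=1 -> substrate=0 bound=1 product=5
t=7: arr=0 -> substrate=0 bound=1 product=5
t=8: arr=0 -> substrate=0 bound=0 product=6
t=9: arr=1 -> substrate=0 bound=1 product=6
t=10: arr=0 -> substrate=0 bound=1 product=6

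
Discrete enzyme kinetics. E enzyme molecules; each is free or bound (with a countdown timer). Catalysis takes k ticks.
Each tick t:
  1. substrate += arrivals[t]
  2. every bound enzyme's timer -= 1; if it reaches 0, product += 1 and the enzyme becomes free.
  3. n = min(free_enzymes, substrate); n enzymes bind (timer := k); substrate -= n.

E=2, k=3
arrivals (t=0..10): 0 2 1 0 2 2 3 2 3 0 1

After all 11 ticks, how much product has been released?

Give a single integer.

t=0: arr=0 -> substrate=0 bound=0 product=0
t=1: arr=2 -> substrate=0 bound=2 product=0
t=2: arr=1 -> substrate=1 bound=2 product=0
t=3: arr=0 -> substrate=1 bound=2 product=0
t=4: arr=2 -> substrate=1 bound=2 product=2
t=5: arr=2 -> substrate=3 bound=2 product=2
t=6: arr=3 -> substrate=6 bound=2 product=2
t=7: arr=2 -> substrate=6 bound=2 product=4
t=8: arr=3 -> substrate=9 bound=2 product=4
t=9: arr=0 -> substrate=9 bound=2 product=4
t=10: arr=1 -> substrate=8 bound=2 product=6

Answer: 6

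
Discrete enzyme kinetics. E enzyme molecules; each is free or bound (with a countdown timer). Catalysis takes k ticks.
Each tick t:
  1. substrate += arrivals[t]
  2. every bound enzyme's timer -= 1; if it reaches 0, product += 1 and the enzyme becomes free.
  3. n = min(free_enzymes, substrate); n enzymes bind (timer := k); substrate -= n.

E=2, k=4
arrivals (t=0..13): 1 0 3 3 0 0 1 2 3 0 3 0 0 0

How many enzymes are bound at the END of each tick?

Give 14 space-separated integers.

Answer: 1 1 2 2 2 2 2 2 2 2 2 2 2 2

Derivation:
t=0: arr=1 -> substrate=0 bound=1 product=0
t=1: arr=0 -> substrate=0 bound=1 product=0
t=2: arr=3 -> substrate=2 bound=2 product=0
t=3: arr=3 -> substrate=5 bound=2 product=0
t=4: arr=0 -> substrate=4 bound=2 product=1
t=5: arr=0 -> substrate=4 bound=2 product=1
t=6: arr=1 -> substrate=4 bound=2 product=2
t=7: arr=2 -> substrate=6 bound=2 product=2
t=8: arr=3 -> substrate=8 bound=2 product=3
t=9: arr=0 -> substrate=8 bound=2 product=3
t=10: arr=3 -> substrate=10 bound=2 product=4
t=11: arr=0 -> substrate=10 bound=2 product=4
t=12: arr=0 -> substrate=9 bound=2 product=5
t=13: arr=0 -> substrate=9 bound=2 product=5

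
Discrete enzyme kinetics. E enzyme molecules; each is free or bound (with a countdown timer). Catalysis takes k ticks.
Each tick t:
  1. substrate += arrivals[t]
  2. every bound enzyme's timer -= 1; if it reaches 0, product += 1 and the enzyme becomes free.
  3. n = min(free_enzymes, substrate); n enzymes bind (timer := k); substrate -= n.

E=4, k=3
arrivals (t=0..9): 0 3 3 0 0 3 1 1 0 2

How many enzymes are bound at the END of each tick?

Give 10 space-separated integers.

Answer: 0 3 4 4 3 4 4 4 3 4

Derivation:
t=0: arr=0 -> substrate=0 bound=0 product=0
t=1: arr=3 -> substrate=0 bound=3 product=0
t=2: arr=3 -> substrate=2 bound=4 product=0
t=3: arr=0 -> substrate=2 bound=4 product=0
t=4: arr=0 -> substrate=0 bound=3 product=3
t=5: arr=3 -> substrate=1 bound=4 product=4
t=6: arr=1 -> substrate=2 bound=4 product=4
t=7: arr=1 -> substrate=1 bound=4 product=6
t=8: arr=0 -> substrate=0 bound=3 product=8
t=9: arr=2 -> substrate=1 bound=4 product=8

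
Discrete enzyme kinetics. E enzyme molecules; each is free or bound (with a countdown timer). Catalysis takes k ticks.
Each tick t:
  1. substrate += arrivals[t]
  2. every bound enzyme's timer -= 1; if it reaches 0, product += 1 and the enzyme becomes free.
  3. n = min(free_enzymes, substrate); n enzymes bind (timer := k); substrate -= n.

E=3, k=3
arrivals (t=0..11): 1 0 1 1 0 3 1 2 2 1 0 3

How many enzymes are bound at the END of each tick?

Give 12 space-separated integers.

Answer: 1 1 2 2 2 3 3 3 3 3 3 3

Derivation:
t=0: arr=1 -> substrate=0 bound=1 product=0
t=1: arr=0 -> substrate=0 bound=1 product=0
t=2: arr=1 -> substrate=0 bound=2 product=0
t=3: arr=1 -> substrate=0 bound=2 product=1
t=4: arr=0 -> substrate=0 bound=2 product=1
t=5: arr=3 -> substrate=1 bound=3 product=2
t=6: arr=1 -> substrate=1 bound=3 product=3
t=7: arr=2 -> substrate=3 bound=3 product=3
t=8: arr=2 -> substrate=3 bound=3 product=5
t=9: arr=1 -> substrate=3 bound=3 product=6
t=10: arr=0 -> substrate=3 bound=3 product=6
t=11: arr=3 -> substrate=4 bound=3 product=8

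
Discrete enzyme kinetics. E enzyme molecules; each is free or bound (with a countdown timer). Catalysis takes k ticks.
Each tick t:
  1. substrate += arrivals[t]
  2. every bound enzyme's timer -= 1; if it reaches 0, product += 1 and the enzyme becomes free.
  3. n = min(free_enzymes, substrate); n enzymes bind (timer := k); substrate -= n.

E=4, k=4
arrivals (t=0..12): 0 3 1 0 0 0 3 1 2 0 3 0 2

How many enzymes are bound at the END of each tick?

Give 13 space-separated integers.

Answer: 0 3 4 4 4 1 3 4 4 4 4 4 4

Derivation:
t=0: arr=0 -> substrate=0 bound=0 product=0
t=1: arr=3 -> substrate=0 bound=3 product=0
t=2: arr=1 -> substrate=0 bound=4 product=0
t=3: arr=0 -> substrate=0 bound=4 product=0
t=4: arr=0 -> substrate=0 bound=4 product=0
t=5: arr=0 -> substrate=0 bound=1 product=3
t=6: arr=3 -> substrate=0 bound=3 product=4
t=7: arr=1 -> substrate=0 bound=4 product=4
t=8: arr=2 -> substrate=2 bound=4 product=4
t=9: arr=0 -> substrate=2 bound=4 product=4
t=10: arr=3 -> substrate=2 bound=4 product=7
t=11: arr=0 -> substrate=1 bound=4 product=8
t=12: arr=2 -> substrate=3 bound=4 product=8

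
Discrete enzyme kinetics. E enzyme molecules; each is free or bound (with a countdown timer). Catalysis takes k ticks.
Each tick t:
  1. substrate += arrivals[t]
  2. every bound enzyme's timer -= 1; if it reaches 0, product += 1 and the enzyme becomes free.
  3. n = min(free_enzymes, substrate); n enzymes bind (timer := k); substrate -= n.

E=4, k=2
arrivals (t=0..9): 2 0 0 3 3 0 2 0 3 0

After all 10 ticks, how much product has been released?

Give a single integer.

t=0: arr=2 -> substrate=0 bound=2 product=0
t=1: arr=0 -> substrate=0 bound=2 product=0
t=2: arr=0 -> substrate=0 bound=0 product=2
t=3: arr=3 -> substrate=0 bound=3 product=2
t=4: arr=3 -> substrate=2 bound=4 product=2
t=5: arr=0 -> substrate=0 bound=3 product=5
t=6: arr=2 -> substrate=0 bound=4 product=6
t=7: arr=0 -> substrate=0 bound=2 product=8
t=8: arr=3 -> substrate=0 bound=3 product=10
t=9: arr=0 -> substrate=0 bound=3 product=10

Answer: 10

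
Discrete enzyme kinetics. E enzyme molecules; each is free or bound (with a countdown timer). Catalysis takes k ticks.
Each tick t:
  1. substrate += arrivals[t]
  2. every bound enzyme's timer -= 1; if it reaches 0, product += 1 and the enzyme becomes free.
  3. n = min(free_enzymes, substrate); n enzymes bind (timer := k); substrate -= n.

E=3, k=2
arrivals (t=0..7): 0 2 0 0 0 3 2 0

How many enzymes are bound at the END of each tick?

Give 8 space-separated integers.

t=0: arr=0 -> substrate=0 bound=0 product=0
t=1: arr=2 -> substrate=0 bound=2 product=0
t=2: arr=0 -> substrate=0 bound=2 product=0
t=3: arr=0 -> substrate=0 bound=0 product=2
t=4: arr=0 -> substrate=0 bound=0 product=2
t=5: arr=3 -> substrate=0 bound=3 product=2
t=6: arr=2 -> substrate=2 bound=3 product=2
t=7: arr=0 -> substrate=0 bound=2 product=5

Answer: 0 2 2 0 0 3 3 2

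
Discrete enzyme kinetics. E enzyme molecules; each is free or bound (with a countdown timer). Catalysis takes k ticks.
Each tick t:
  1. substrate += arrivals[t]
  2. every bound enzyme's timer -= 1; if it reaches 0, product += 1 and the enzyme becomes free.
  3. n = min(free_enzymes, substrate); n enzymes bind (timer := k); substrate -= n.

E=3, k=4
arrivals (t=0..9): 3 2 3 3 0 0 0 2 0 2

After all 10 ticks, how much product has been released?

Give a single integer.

t=0: arr=3 -> substrate=0 bound=3 product=0
t=1: arr=2 -> substrate=2 bound=3 product=0
t=2: arr=3 -> substrate=5 bound=3 product=0
t=3: arr=3 -> substrate=8 bound=3 product=0
t=4: arr=0 -> substrate=5 bound=3 product=3
t=5: arr=0 -> substrate=5 bound=3 product=3
t=6: arr=0 -> substrate=5 bound=3 product=3
t=7: arr=2 -> substrate=7 bound=3 product=3
t=8: arr=0 -> substrate=4 bound=3 product=6
t=9: arr=2 -> substrate=6 bound=3 product=6

Answer: 6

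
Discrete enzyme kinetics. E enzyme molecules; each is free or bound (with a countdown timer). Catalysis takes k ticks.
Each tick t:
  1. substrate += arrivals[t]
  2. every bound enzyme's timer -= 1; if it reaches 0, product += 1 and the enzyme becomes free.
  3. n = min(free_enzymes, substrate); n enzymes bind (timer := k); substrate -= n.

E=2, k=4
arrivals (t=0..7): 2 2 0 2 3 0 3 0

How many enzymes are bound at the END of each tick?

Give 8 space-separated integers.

t=0: arr=2 -> substrate=0 bound=2 product=0
t=1: arr=2 -> substrate=2 bound=2 product=0
t=2: arr=0 -> substrate=2 bound=2 product=0
t=3: arr=2 -> substrate=4 bound=2 product=0
t=4: arr=3 -> substrate=5 bound=2 product=2
t=5: arr=0 -> substrate=5 bound=2 product=2
t=6: arr=3 -> substrate=8 bound=2 product=2
t=7: arr=0 -> substrate=8 bound=2 product=2

Answer: 2 2 2 2 2 2 2 2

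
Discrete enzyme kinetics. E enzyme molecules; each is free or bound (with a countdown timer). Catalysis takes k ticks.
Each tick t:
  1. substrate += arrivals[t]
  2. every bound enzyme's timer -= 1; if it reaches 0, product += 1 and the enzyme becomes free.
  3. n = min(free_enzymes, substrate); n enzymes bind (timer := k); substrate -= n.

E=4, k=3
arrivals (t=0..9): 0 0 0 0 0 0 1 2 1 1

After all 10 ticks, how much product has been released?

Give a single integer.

Answer: 1

Derivation:
t=0: arr=0 -> substrate=0 bound=0 product=0
t=1: arr=0 -> substrate=0 bound=0 product=0
t=2: arr=0 -> substrate=0 bound=0 product=0
t=3: arr=0 -> substrate=0 bound=0 product=0
t=4: arr=0 -> substrate=0 bound=0 product=0
t=5: arr=0 -> substrate=0 bound=0 product=0
t=6: arr=1 -> substrate=0 bound=1 product=0
t=7: arr=2 -> substrate=0 bound=3 product=0
t=8: arr=1 -> substrate=0 bound=4 product=0
t=9: arr=1 -> substrate=0 bound=4 product=1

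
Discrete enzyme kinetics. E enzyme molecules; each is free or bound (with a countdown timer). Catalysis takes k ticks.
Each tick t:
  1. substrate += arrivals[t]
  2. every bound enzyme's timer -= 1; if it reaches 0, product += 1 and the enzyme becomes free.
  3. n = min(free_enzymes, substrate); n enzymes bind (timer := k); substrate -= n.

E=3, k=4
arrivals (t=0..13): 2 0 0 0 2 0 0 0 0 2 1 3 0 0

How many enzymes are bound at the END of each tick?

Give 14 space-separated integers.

t=0: arr=2 -> substrate=0 bound=2 product=0
t=1: arr=0 -> substrate=0 bound=2 product=0
t=2: arr=0 -> substrate=0 bound=2 product=0
t=3: arr=0 -> substrate=0 bound=2 product=0
t=4: arr=2 -> substrate=0 bound=2 product=2
t=5: arr=0 -> substrate=0 bound=2 product=2
t=6: arr=0 -> substrate=0 bound=2 product=2
t=7: arr=0 -> substrate=0 bound=2 product=2
t=8: arr=0 -> substrate=0 bound=0 product=4
t=9: arr=2 -> substrate=0 bound=2 product=4
t=10: arr=1 -> substrate=0 bound=3 product=4
t=11: arr=3 -> substrate=3 bound=3 product=4
t=12: arr=0 -> substrate=3 bound=3 product=4
t=13: arr=0 -> substrate=1 bound=3 product=6

Answer: 2 2 2 2 2 2 2 2 0 2 3 3 3 3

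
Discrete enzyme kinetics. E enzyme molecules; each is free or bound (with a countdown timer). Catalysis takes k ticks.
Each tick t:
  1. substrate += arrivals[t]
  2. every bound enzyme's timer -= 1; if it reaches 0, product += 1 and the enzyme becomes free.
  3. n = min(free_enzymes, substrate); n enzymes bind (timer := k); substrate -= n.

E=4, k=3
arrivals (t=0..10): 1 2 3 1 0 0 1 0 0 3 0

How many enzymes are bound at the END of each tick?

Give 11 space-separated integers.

t=0: arr=1 -> substrate=0 bound=1 product=0
t=1: arr=2 -> substrate=0 bound=3 product=0
t=2: arr=3 -> substrate=2 bound=4 product=0
t=3: arr=1 -> substrate=2 bound=4 product=1
t=4: arr=0 -> substrate=0 bound=4 product=3
t=5: arr=0 -> substrate=0 bound=3 product=4
t=6: arr=1 -> substrate=0 bound=3 product=5
t=7: arr=0 -> substrate=0 bound=1 product=7
t=8: arr=0 -> substrate=0 bound=1 product=7
t=9: arr=3 -> substrate=0 bound=3 product=8
t=10: arr=0 -> substrate=0 bound=3 product=8

Answer: 1 3 4 4 4 3 3 1 1 3 3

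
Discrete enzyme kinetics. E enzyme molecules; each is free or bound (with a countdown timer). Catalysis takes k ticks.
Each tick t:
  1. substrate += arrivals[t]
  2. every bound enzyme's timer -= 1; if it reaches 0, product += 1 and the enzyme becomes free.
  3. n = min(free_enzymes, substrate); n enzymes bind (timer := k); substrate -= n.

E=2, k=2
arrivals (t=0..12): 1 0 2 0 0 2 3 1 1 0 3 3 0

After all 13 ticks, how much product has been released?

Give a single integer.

t=0: arr=1 -> substrate=0 bound=1 product=0
t=1: arr=0 -> substrate=0 bound=1 product=0
t=2: arr=2 -> substrate=0 bound=2 product=1
t=3: arr=0 -> substrate=0 bound=2 product=1
t=4: arr=0 -> substrate=0 bound=0 product=3
t=5: arr=2 -> substrate=0 bound=2 product=3
t=6: arr=3 -> substrate=3 bound=2 product=3
t=7: arr=1 -> substrate=2 bound=2 product=5
t=8: arr=1 -> substrate=3 bound=2 product=5
t=9: arr=0 -> substrate=1 bound=2 product=7
t=10: arr=3 -> substrate=4 bound=2 product=7
t=11: arr=3 -> substrate=5 bound=2 product=9
t=12: arr=0 -> substrate=5 bound=2 product=9

Answer: 9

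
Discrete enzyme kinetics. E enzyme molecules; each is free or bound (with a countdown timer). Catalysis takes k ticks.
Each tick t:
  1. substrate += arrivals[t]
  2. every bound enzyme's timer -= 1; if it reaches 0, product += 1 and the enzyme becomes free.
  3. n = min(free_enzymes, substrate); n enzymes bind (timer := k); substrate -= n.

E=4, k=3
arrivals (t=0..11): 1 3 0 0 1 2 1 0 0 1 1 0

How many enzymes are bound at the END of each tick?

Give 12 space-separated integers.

Answer: 1 4 4 3 1 3 4 3 1 1 2 2

Derivation:
t=0: arr=1 -> substrate=0 bound=1 product=0
t=1: arr=3 -> substrate=0 bound=4 product=0
t=2: arr=0 -> substrate=0 bound=4 product=0
t=3: arr=0 -> substrate=0 bound=3 product=1
t=4: arr=1 -> substrate=0 bound=1 product=4
t=5: arr=2 -> substrate=0 bound=3 product=4
t=6: arr=1 -> substrate=0 bound=4 product=4
t=7: arr=0 -> substrate=0 bound=3 product=5
t=8: arr=0 -> substrate=0 bound=1 product=7
t=9: arr=1 -> substrate=0 bound=1 product=8
t=10: arr=1 -> substrate=0 bound=2 product=8
t=11: arr=0 -> substrate=0 bound=2 product=8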